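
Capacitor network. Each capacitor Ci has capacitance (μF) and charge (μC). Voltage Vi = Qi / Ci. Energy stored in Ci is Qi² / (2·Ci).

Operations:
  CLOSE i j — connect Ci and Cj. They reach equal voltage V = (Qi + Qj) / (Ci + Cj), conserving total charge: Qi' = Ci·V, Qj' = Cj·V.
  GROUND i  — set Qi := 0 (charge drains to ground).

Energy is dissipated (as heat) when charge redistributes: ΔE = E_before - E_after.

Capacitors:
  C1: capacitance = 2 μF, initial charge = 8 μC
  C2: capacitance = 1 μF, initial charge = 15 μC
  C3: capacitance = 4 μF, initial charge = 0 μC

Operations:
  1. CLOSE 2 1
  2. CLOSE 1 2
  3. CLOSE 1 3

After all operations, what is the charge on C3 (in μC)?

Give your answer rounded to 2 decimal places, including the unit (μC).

Answer: 10.22 μC

Derivation:
Initial: C1(2μF, Q=8μC, V=4.00V), C2(1μF, Q=15μC, V=15.00V), C3(4μF, Q=0μC, V=0.00V)
Op 1: CLOSE 2-1: Q_total=23.00, C_total=3.00, V=7.67; Q2=7.67, Q1=15.33; dissipated=40.333
Op 2: CLOSE 1-2: Q_total=23.00, C_total=3.00, V=7.67; Q1=15.33, Q2=7.67; dissipated=0.000
Op 3: CLOSE 1-3: Q_total=15.33, C_total=6.00, V=2.56; Q1=5.11, Q3=10.22; dissipated=39.185
Final charges: Q1=5.11, Q2=7.67, Q3=10.22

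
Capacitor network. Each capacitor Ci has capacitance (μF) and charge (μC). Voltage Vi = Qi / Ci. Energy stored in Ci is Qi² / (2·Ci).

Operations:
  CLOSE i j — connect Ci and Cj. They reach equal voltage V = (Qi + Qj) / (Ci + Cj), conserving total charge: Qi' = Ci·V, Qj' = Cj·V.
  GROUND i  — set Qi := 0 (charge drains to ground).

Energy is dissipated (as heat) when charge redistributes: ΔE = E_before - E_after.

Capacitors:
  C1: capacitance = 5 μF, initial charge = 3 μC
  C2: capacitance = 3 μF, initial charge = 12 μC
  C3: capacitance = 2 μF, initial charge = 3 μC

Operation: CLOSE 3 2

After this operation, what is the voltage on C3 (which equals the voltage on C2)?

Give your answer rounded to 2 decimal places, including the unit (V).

Initial: C1(5μF, Q=3μC, V=0.60V), C2(3μF, Q=12μC, V=4.00V), C3(2μF, Q=3μC, V=1.50V)
Op 1: CLOSE 3-2: Q_total=15.00, C_total=5.00, V=3.00; Q3=6.00, Q2=9.00; dissipated=3.750

Answer: 3.00 V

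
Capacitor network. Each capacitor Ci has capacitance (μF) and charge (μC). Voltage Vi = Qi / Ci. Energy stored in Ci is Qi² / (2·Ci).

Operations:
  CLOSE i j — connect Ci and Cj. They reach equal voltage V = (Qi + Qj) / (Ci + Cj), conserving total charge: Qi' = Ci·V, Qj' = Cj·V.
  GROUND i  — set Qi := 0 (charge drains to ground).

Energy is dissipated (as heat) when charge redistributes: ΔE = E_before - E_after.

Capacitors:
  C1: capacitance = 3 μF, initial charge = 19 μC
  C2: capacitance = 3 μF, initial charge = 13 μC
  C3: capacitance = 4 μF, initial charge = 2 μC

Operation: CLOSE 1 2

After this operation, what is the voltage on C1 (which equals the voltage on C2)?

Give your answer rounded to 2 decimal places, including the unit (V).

Answer: 5.33 V

Derivation:
Initial: C1(3μF, Q=19μC, V=6.33V), C2(3μF, Q=13μC, V=4.33V), C3(4μF, Q=2μC, V=0.50V)
Op 1: CLOSE 1-2: Q_total=32.00, C_total=6.00, V=5.33; Q1=16.00, Q2=16.00; dissipated=3.000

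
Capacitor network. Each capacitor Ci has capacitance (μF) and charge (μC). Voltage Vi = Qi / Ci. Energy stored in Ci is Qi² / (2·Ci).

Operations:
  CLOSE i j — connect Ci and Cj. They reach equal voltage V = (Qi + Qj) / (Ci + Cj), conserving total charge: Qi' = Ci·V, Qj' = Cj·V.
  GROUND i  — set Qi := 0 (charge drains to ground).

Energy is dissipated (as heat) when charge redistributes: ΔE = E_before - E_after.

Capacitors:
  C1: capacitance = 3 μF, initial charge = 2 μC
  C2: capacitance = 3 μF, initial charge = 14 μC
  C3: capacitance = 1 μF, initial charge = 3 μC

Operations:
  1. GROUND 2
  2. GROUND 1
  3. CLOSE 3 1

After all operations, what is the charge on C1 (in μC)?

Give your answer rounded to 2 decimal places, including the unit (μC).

Answer: 2.25 μC

Derivation:
Initial: C1(3μF, Q=2μC, V=0.67V), C2(3μF, Q=14μC, V=4.67V), C3(1μF, Q=3μC, V=3.00V)
Op 1: GROUND 2: Q2=0; energy lost=32.667
Op 2: GROUND 1: Q1=0; energy lost=0.667
Op 3: CLOSE 3-1: Q_total=3.00, C_total=4.00, V=0.75; Q3=0.75, Q1=2.25; dissipated=3.375
Final charges: Q1=2.25, Q2=0.00, Q3=0.75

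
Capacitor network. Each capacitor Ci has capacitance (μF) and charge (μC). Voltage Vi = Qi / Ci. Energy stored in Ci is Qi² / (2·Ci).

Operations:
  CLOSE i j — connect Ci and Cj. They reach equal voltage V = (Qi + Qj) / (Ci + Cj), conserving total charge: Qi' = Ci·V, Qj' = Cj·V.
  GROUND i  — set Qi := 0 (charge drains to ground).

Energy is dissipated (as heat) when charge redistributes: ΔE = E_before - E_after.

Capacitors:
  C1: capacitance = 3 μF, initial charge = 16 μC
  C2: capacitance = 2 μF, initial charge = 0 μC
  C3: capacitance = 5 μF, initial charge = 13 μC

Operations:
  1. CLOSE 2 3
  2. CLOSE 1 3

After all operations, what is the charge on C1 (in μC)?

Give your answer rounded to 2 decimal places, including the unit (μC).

Answer: 9.48 μC

Derivation:
Initial: C1(3μF, Q=16μC, V=5.33V), C2(2μF, Q=0μC, V=0.00V), C3(5μF, Q=13μC, V=2.60V)
Op 1: CLOSE 2-3: Q_total=13.00, C_total=7.00, V=1.86; Q2=3.71, Q3=9.29; dissipated=4.829
Op 2: CLOSE 1-3: Q_total=25.29, C_total=8.00, V=3.16; Q1=9.48, Q3=15.80; dissipated=11.329
Final charges: Q1=9.48, Q2=3.71, Q3=15.80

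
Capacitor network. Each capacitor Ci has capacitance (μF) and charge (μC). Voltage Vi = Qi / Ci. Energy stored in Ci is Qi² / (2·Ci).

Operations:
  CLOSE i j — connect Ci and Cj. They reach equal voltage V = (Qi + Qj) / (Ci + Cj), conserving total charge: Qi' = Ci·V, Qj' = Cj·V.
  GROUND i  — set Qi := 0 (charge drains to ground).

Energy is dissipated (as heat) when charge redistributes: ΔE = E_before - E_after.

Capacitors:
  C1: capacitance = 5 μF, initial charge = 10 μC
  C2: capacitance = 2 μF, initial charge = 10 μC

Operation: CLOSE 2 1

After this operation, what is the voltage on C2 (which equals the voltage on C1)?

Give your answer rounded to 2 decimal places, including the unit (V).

Answer: 2.86 V

Derivation:
Initial: C1(5μF, Q=10μC, V=2.00V), C2(2μF, Q=10μC, V=5.00V)
Op 1: CLOSE 2-1: Q_total=20.00, C_total=7.00, V=2.86; Q2=5.71, Q1=14.29; dissipated=6.429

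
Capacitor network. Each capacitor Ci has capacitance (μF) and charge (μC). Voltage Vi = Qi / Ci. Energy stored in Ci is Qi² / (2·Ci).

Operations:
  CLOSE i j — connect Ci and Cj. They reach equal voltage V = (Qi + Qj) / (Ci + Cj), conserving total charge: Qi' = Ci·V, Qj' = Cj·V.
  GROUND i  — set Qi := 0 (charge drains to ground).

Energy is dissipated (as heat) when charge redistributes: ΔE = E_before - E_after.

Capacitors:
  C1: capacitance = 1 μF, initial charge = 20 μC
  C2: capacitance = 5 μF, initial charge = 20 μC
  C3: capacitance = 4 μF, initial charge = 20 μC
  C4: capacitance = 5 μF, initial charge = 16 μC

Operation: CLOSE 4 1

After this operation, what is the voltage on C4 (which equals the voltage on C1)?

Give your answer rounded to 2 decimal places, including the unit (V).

Answer: 6.00 V

Derivation:
Initial: C1(1μF, Q=20μC, V=20.00V), C2(5μF, Q=20μC, V=4.00V), C3(4μF, Q=20μC, V=5.00V), C4(5μF, Q=16μC, V=3.20V)
Op 1: CLOSE 4-1: Q_total=36.00, C_total=6.00, V=6.00; Q4=30.00, Q1=6.00; dissipated=117.600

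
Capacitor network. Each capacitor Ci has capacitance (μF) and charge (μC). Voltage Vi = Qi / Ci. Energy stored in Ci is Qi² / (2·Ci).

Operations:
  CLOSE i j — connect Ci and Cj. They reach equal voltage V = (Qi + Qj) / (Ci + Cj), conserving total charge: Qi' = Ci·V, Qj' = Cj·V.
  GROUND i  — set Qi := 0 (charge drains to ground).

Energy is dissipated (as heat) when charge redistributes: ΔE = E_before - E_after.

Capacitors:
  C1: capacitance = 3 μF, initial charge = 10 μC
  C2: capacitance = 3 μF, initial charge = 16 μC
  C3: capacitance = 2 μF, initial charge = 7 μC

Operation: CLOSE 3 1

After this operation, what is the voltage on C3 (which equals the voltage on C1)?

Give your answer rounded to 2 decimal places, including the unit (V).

Answer: 3.40 V

Derivation:
Initial: C1(3μF, Q=10μC, V=3.33V), C2(3μF, Q=16μC, V=5.33V), C3(2μF, Q=7μC, V=3.50V)
Op 1: CLOSE 3-1: Q_total=17.00, C_total=5.00, V=3.40; Q3=6.80, Q1=10.20; dissipated=0.017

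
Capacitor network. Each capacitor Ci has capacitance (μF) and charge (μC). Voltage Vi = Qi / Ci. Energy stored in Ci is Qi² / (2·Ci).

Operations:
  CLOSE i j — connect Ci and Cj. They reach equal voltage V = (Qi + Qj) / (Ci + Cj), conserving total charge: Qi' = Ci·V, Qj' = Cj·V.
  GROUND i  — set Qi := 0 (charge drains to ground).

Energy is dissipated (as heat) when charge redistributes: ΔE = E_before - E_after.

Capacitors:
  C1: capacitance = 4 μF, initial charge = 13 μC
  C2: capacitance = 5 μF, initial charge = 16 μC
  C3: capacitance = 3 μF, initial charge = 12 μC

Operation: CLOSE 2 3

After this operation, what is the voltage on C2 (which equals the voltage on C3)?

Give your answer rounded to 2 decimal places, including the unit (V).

Answer: 3.50 V

Derivation:
Initial: C1(4μF, Q=13μC, V=3.25V), C2(5μF, Q=16μC, V=3.20V), C3(3μF, Q=12μC, V=4.00V)
Op 1: CLOSE 2-3: Q_total=28.00, C_total=8.00, V=3.50; Q2=17.50, Q3=10.50; dissipated=0.600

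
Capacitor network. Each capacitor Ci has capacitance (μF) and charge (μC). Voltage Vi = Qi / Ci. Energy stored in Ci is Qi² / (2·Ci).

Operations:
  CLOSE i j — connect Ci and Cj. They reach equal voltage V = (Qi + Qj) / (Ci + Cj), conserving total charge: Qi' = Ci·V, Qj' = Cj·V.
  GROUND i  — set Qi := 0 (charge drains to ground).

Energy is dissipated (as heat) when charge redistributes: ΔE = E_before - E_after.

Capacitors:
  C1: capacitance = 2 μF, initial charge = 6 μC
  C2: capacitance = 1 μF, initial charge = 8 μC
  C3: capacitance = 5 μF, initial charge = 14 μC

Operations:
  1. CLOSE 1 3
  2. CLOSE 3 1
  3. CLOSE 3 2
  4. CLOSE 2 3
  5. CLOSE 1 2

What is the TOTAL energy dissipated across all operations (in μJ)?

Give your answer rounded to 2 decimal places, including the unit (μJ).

Initial: C1(2μF, Q=6μC, V=3.00V), C2(1μF, Q=8μC, V=8.00V), C3(5μF, Q=14μC, V=2.80V)
Op 1: CLOSE 1-3: Q_total=20.00, C_total=7.00, V=2.86; Q1=5.71, Q3=14.29; dissipated=0.029
Op 2: CLOSE 3-1: Q_total=20.00, C_total=7.00, V=2.86; Q3=14.29, Q1=5.71; dissipated=0.000
Op 3: CLOSE 3-2: Q_total=22.29, C_total=6.00, V=3.71; Q3=18.57, Q2=3.71; dissipated=11.020
Op 4: CLOSE 2-3: Q_total=22.29, C_total=6.00, V=3.71; Q2=3.71, Q3=18.57; dissipated=0.000
Op 5: CLOSE 1-2: Q_total=9.43, C_total=3.00, V=3.14; Q1=6.29, Q2=3.14; dissipated=0.245
Total dissipated: 11.294 μJ

Answer: 11.29 μJ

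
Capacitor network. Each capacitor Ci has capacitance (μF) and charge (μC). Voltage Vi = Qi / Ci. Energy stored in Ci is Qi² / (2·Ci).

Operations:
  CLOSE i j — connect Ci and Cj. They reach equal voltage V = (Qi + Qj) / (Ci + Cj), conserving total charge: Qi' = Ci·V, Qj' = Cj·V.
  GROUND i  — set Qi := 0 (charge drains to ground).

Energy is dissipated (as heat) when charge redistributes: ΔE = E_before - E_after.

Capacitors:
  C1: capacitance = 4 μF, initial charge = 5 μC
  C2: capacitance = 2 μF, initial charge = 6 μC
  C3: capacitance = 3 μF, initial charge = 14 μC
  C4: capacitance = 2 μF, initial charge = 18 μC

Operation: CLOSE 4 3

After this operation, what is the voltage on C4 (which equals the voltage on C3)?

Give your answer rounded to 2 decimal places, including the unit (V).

Answer: 6.40 V

Derivation:
Initial: C1(4μF, Q=5μC, V=1.25V), C2(2μF, Q=6μC, V=3.00V), C3(3μF, Q=14μC, V=4.67V), C4(2μF, Q=18μC, V=9.00V)
Op 1: CLOSE 4-3: Q_total=32.00, C_total=5.00, V=6.40; Q4=12.80, Q3=19.20; dissipated=11.267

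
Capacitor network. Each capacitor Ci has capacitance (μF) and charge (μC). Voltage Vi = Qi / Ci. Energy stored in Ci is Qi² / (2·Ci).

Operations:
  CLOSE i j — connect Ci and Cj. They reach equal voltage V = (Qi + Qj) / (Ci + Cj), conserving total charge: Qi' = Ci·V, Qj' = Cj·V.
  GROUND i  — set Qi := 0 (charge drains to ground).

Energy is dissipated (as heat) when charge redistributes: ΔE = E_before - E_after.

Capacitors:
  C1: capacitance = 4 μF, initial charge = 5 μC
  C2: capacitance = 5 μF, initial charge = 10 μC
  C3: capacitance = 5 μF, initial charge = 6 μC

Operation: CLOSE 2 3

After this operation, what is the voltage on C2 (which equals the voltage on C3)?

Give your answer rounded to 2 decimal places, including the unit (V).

Answer: 1.60 V

Derivation:
Initial: C1(4μF, Q=5μC, V=1.25V), C2(5μF, Q=10μC, V=2.00V), C3(5μF, Q=6μC, V=1.20V)
Op 1: CLOSE 2-3: Q_total=16.00, C_total=10.00, V=1.60; Q2=8.00, Q3=8.00; dissipated=0.800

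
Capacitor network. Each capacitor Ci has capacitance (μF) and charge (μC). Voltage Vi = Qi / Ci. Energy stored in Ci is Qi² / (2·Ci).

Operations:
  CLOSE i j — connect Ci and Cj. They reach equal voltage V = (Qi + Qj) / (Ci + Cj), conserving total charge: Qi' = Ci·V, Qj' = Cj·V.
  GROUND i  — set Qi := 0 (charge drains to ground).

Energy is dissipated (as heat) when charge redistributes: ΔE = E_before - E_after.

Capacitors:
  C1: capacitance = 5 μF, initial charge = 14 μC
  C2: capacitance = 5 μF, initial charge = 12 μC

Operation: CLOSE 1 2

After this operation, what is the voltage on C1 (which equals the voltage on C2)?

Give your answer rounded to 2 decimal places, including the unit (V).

Answer: 2.60 V

Derivation:
Initial: C1(5μF, Q=14μC, V=2.80V), C2(5μF, Q=12μC, V=2.40V)
Op 1: CLOSE 1-2: Q_total=26.00, C_total=10.00, V=2.60; Q1=13.00, Q2=13.00; dissipated=0.200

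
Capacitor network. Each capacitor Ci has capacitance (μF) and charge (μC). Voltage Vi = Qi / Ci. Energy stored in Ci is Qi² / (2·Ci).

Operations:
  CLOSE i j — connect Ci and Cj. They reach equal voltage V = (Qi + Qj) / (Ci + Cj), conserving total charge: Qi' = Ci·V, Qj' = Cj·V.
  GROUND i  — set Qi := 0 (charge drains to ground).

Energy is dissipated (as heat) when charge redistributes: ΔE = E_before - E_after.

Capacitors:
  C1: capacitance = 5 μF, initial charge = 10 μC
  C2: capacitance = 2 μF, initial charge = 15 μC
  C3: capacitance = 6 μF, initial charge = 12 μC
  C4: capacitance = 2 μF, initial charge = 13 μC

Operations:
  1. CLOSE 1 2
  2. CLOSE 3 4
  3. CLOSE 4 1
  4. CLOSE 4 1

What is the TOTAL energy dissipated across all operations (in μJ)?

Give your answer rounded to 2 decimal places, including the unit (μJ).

Answer: 36.94 μJ

Derivation:
Initial: C1(5μF, Q=10μC, V=2.00V), C2(2μF, Q=15μC, V=7.50V), C3(6μF, Q=12μC, V=2.00V), C4(2μF, Q=13μC, V=6.50V)
Op 1: CLOSE 1-2: Q_total=25.00, C_total=7.00, V=3.57; Q1=17.86, Q2=7.14; dissipated=21.607
Op 2: CLOSE 3-4: Q_total=25.00, C_total=8.00, V=3.12; Q3=18.75, Q4=6.25; dissipated=15.188
Op 3: CLOSE 4-1: Q_total=24.11, C_total=7.00, V=3.44; Q4=6.89, Q1=17.22; dissipated=0.142
Op 4: CLOSE 4-1: Q_total=24.11, C_total=7.00, V=3.44; Q4=6.89, Q1=17.22; dissipated=0.000
Total dissipated: 36.937 μJ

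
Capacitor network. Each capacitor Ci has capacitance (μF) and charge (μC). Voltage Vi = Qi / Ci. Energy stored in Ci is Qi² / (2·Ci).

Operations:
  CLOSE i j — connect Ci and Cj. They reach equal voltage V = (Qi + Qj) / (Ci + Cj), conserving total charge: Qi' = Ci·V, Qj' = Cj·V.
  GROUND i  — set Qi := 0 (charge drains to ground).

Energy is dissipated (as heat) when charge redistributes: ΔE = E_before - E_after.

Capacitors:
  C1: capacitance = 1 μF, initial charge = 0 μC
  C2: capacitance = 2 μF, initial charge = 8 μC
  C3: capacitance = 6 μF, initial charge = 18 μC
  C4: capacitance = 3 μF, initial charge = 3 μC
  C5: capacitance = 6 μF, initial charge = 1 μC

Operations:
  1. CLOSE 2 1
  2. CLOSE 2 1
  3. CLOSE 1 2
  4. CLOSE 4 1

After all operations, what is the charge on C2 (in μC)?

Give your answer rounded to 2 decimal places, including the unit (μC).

Initial: C1(1μF, Q=0μC, V=0.00V), C2(2μF, Q=8μC, V=4.00V), C3(6μF, Q=18μC, V=3.00V), C4(3μF, Q=3μC, V=1.00V), C5(6μF, Q=1μC, V=0.17V)
Op 1: CLOSE 2-1: Q_total=8.00, C_total=3.00, V=2.67; Q2=5.33, Q1=2.67; dissipated=5.333
Op 2: CLOSE 2-1: Q_total=8.00, C_total=3.00, V=2.67; Q2=5.33, Q1=2.67; dissipated=0.000
Op 3: CLOSE 1-2: Q_total=8.00, C_total=3.00, V=2.67; Q1=2.67, Q2=5.33; dissipated=0.000
Op 4: CLOSE 4-1: Q_total=5.67, C_total=4.00, V=1.42; Q4=4.25, Q1=1.42; dissipated=1.042
Final charges: Q1=1.42, Q2=5.33, Q3=18.00, Q4=4.25, Q5=1.00

Answer: 5.33 μC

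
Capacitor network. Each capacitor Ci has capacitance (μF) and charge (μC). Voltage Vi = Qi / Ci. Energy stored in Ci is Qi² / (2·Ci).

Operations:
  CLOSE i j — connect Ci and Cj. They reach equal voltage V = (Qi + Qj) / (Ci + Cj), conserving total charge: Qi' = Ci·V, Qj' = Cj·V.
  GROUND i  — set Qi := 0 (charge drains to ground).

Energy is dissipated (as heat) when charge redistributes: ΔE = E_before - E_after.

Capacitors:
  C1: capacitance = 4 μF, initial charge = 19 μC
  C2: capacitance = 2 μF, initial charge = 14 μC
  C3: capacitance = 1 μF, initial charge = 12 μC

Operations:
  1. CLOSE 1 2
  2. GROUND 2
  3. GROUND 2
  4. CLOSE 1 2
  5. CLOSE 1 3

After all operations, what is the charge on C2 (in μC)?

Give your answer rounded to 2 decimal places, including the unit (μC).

Answer: 7.33 μC

Derivation:
Initial: C1(4μF, Q=19μC, V=4.75V), C2(2μF, Q=14μC, V=7.00V), C3(1μF, Q=12μC, V=12.00V)
Op 1: CLOSE 1-2: Q_total=33.00, C_total=6.00, V=5.50; Q1=22.00, Q2=11.00; dissipated=3.375
Op 2: GROUND 2: Q2=0; energy lost=30.250
Op 3: GROUND 2: Q2=0; energy lost=0.000
Op 4: CLOSE 1-2: Q_total=22.00, C_total=6.00, V=3.67; Q1=14.67, Q2=7.33; dissipated=20.167
Op 5: CLOSE 1-3: Q_total=26.67, C_total=5.00, V=5.33; Q1=21.33, Q3=5.33; dissipated=27.778
Final charges: Q1=21.33, Q2=7.33, Q3=5.33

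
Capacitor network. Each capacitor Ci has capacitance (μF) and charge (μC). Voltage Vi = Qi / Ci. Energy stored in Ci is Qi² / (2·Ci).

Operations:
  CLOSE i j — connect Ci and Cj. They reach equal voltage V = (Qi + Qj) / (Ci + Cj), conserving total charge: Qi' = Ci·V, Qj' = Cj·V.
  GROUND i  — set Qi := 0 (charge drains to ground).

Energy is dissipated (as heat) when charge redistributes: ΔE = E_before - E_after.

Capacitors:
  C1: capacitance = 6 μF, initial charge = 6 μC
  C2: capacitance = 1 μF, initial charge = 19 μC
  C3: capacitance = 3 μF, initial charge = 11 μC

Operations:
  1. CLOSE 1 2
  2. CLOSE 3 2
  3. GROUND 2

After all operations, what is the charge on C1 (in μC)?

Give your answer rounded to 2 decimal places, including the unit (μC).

Initial: C1(6μF, Q=6μC, V=1.00V), C2(1μF, Q=19μC, V=19.00V), C3(3μF, Q=11μC, V=3.67V)
Op 1: CLOSE 1-2: Q_total=25.00, C_total=7.00, V=3.57; Q1=21.43, Q2=3.57; dissipated=138.857
Op 2: CLOSE 3-2: Q_total=14.57, C_total=4.00, V=3.64; Q3=10.93, Q2=3.64; dissipated=0.003
Op 3: GROUND 2: Q2=0; energy lost=6.635
Final charges: Q1=21.43, Q2=0.00, Q3=10.93

Answer: 21.43 μC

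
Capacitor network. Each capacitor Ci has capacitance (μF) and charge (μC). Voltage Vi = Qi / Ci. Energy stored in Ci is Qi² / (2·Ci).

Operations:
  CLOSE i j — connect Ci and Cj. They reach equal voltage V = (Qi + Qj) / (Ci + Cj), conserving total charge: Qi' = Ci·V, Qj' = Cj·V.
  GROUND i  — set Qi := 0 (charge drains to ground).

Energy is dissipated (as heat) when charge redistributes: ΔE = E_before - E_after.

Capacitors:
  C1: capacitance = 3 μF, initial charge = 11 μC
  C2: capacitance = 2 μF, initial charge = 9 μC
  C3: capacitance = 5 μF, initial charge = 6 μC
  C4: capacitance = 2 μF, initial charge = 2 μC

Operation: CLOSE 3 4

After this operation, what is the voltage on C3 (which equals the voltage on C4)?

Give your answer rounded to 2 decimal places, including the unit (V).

Initial: C1(3μF, Q=11μC, V=3.67V), C2(2μF, Q=9μC, V=4.50V), C3(5μF, Q=6μC, V=1.20V), C4(2μF, Q=2μC, V=1.00V)
Op 1: CLOSE 3-4: Q_total=8.00, C_total=7.00, V=1.14; Q3=5.71, Q4=2.29; dissipated=0.029

Answer: 1.14 V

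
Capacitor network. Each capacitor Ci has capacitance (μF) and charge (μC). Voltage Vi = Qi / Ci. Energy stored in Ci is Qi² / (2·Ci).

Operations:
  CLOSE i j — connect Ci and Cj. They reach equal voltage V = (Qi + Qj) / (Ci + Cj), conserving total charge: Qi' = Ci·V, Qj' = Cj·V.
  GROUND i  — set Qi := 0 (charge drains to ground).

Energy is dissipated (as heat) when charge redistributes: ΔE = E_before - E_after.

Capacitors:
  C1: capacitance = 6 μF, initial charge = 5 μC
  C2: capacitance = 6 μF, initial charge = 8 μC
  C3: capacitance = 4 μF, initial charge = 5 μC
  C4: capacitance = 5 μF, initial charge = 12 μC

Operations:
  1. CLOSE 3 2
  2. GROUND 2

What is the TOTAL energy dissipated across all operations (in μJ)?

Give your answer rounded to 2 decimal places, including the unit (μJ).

Initial: C1(6μF, Q=5μC, V=0.83V), C2(6μF, Q=8μC, V=1.33V), C3(4μF, Q=5μC, V=1.25V), C4(5μF, Q=12μC, V=2.40V)
Op 1: CLOSE 3-2: Q_total=13.00, C_total=10.00, V=1.30; Q3=5.20, Q2=7.80; dissipated=0.008
Op 2: GROUND 2: Q2=0; energy lost=5.070
Total dissipated: 5.078 μJ

Answer: 5.08 μJ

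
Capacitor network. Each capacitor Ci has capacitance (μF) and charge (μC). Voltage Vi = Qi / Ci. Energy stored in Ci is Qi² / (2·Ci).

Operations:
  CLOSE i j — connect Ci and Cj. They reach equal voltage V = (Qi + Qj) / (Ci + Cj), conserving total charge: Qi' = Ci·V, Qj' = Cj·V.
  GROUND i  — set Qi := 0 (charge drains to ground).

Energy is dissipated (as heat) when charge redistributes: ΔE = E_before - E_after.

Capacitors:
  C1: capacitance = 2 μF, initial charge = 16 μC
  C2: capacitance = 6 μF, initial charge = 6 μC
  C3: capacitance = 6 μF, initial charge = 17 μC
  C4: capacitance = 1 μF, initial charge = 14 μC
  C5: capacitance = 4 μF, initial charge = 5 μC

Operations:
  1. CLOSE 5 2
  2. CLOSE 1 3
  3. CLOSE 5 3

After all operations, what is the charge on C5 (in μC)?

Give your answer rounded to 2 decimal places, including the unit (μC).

Initial: C1(2μF, Q=16μC, V=8.00V), C2(6μF, Q=6μC, V=1.00V), C3(6μF, Q=17μC, V=2.83V), C4(1μF, Q=14μC, V=14.00V), C5(4μF, Q=5μC, V=1.25V)
Op 1: CLOSE 5-2: Q_total=11.00, C_total=10.00, V=1.10; Q5=4.40, Q2=6.60; dissipated=0.075
Op 2: CLOSE 1-3: Q_total=33.00, C_total=8.00, V=4.12; Q1=8.25, Q3=24.75; dissipated=20.021
Op 3: CLOSE 5-3: Q_total=29.15, C_total=10.00, V=2.92; Q5=11.66, Q3=17.49; dissipated=10.981
Final charges: Q1=8.25, Q2=6.60, Q3=17.49, Q4=14.00, Q5=11.66

Answer: 11.66 μC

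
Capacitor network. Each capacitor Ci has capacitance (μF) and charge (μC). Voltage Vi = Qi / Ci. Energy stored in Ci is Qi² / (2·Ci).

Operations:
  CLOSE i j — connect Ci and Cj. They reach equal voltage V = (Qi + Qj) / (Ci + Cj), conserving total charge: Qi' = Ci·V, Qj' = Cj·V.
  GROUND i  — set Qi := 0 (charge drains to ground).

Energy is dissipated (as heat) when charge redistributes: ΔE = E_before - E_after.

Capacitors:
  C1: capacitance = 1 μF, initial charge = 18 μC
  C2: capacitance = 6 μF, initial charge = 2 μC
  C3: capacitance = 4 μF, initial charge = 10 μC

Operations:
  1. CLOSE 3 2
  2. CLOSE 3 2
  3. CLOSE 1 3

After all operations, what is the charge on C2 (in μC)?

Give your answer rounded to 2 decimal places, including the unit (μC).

Answer: 7.20 μC

Derivation:
Initial: C1(1μF, Q=18μC, V=18.00V), C2(6μF, Q=2μC, V=0.33V), C3(4μF, Q=10μC, V=2.50V)
Op 1: CLOSE 3-2: Q_total=12.00, C_total=10.00, V=1.20; Q3=4.80, Q2=7.20; dissipated=5.633
Op 2: CLOSE 3-2: Q_total=12.00, C_total=10.00, V=1.20; Q3=4.80, Q2=7.20; dissipated=0.000
Op 3: CLOSE 1-3: Q_total=22.80, C_total=5.00, V=4.56; Q1=4.56, Q3=18.24; dissipated=112.896
Final charges: Q1=4.56, Q2=7.20, Q3=18.24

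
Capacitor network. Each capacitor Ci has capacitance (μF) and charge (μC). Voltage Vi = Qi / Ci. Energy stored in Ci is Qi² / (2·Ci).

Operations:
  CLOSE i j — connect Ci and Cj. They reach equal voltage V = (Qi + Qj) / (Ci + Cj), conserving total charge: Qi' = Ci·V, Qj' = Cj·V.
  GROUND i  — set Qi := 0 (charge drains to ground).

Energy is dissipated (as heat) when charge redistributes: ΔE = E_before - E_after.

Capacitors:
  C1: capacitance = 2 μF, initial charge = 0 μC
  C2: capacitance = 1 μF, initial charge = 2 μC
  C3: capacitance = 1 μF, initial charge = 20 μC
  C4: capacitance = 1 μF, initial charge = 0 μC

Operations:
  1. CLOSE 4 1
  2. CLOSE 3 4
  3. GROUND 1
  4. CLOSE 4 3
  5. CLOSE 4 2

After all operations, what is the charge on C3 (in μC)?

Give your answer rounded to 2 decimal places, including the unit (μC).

Answer: 10.00 μC

Derivation:
Initial: C1(2μF, Q=0μC, V=0.00V), C2(1μF, Q=2μC, V=2.00V), C3(1μF, Q=20μC, V=20.00V), C4(1μF, Q=0μC, V=0.00V)
Op 1: CLOSE 4-1: Q_total=0.00, C_total=3.00, V=0.00; Q4=0.00, Q1=0.00; dissipated=0.000
Op 2: CLOSE 3-4: Q_total=20.00, C_total=2.00, V=10.00; Q3=10.00, Q4=10.00; dissipated=100.000
Op 3: GROUND 1: Q1=0; energy lost=0.000
Op 4: CLOSE 4-3: Q_total=20.00, C_total=2.00, V=10.00; Q4=10.00, Q3=10.00; dissipated=0.000
Op 5: CLOSE 4-2: Q_total=12.00, C_total=2.00, V=6.00; Q4=6.00, Q2=6.00; dissipated=16.000
Final charges: Q1=0.00, Q2=6.00, Q3=10.00, Q4=6.00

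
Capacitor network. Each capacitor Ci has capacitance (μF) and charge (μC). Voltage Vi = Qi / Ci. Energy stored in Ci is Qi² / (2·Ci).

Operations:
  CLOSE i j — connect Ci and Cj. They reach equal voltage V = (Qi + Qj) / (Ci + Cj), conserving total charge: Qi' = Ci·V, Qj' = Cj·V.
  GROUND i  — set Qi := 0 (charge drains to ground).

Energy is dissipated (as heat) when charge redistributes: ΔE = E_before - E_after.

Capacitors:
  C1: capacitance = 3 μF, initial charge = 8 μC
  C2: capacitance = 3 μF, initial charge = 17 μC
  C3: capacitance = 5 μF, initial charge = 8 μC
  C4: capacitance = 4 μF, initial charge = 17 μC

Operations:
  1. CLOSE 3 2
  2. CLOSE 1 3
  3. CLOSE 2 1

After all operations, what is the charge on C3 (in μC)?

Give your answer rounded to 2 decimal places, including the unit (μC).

Answer: 14.77 μC

Derivation:
Initial: C1(3μF, Q=8μC, V=2.67V), C2(3μF, Q=17μC, V=5.67V), C3(5μF, Q=8μC, V=1.60V), C4(4μF, Q=17μC, V=4.25V)
Op 1: CLOSE 3-2: Q_total=25.00, C_total=8.00, V=3.12; Q3=15.62, Q2=9.38; dissipated=15.504
Op 2: CLOSE 1-3: Q_total=23.62, C_total=8.00, V=2.95; Q1=8.86, Q3=14.77; dissipated=0.197
Op 3: CLOSE 2-1: Q_total=18.23, C_total=6.00, V=3.04; Q2=9.12, Q1=9.12; dissipated=0.022
Final charges: Q1=9.12, Q2=9.12, Q3=14.77, Q4=17.00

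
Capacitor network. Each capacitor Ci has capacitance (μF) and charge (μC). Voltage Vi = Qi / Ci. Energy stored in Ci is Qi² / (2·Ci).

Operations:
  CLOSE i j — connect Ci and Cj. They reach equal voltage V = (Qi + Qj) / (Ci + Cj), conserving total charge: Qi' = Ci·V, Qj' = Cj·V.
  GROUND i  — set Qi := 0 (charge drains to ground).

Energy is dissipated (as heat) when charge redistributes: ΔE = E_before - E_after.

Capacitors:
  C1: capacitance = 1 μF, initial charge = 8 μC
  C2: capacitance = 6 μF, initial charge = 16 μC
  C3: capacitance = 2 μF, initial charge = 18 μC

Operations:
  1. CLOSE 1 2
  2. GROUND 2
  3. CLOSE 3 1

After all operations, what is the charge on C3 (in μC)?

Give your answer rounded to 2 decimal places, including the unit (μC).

Initial: C1(1μF, Q=8μC, V=8.00V), C2(6μF, Q=16μC, V=2.67V), C3(2μF, Q=18μC, V=9.00V)
Op 1: CLOSE 1-2: Q_total=24.00, C_total=7.00, V=3.43; Q1=3.43, Q2=20.57; dissipated=12.190
Op 2: GROUND 2: Q2=0; energy lost=35.265
Op 3: CLOSE 3-1: Q_total=21.43, C_total=3.00, V=7.14; Q3=14.29, Q1=7.14; dissipated=10.347
Final charges: Q1=7.14, Q2=0.00, Q3=14.29

Answer: 14.29 μC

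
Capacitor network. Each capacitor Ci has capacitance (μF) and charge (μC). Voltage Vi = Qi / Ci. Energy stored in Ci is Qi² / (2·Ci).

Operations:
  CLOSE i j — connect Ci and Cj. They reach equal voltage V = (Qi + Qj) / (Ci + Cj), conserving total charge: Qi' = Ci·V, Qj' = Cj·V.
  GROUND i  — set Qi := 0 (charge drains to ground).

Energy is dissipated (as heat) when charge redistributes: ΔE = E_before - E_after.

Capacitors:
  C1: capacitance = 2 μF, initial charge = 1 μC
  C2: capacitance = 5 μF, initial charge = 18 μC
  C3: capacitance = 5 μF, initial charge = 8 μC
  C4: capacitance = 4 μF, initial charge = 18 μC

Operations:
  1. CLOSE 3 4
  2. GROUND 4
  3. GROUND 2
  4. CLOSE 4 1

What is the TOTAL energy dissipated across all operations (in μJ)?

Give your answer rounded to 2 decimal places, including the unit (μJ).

Answer: 58.60 μJ

Derivation:
Initial: C1(2μF, Q=1μC, V=0.50V), C2(5μF, Q=18μC, V=3.60V), C3(5μF, Q=8μC, V=1.60V), C4(4μF, Q=18μC, V=4.50V)
Op 1: CLOSE 3-4: Q_total=26.00, C_total=9.00, V=2.89; Q3=14.44, Q4=11.56; dissipated=9.344
Op 2: GROUND 4: Q4=0; energy lost=16.691
Op 3: GROUND 2: Q2=0; energy lost=32.400
Op 4: CLOSE 4-1: Q_total=1.00, C_total=6.00, V=0.17; Q4=0.67, Q1=0.33; dissipated=0.167
Total dissipated: 58.602 μJ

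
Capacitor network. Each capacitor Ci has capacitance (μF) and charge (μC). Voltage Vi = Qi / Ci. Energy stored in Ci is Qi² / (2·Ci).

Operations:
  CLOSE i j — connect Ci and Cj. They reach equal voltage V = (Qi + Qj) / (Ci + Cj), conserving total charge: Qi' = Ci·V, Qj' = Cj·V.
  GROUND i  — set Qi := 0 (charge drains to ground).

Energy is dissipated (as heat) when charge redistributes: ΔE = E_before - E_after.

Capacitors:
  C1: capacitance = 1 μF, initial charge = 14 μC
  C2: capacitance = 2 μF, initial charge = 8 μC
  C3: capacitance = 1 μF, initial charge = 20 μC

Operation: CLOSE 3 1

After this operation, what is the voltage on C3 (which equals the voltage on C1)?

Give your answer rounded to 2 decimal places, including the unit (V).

Answer: 17.00 V

Derivation:
Initial: C1(1μF, Q=14μC, V=14.00V), C2(2μF, Q=8μC, V=4.00V), C3(1μF, Q=20μC, V=20.00V)
Op 1: CLOSE 3-1: Q_total=34.00, C_total=2.00, V=17.00; Q3=17.00, Q1=17.00; dissipated=9.000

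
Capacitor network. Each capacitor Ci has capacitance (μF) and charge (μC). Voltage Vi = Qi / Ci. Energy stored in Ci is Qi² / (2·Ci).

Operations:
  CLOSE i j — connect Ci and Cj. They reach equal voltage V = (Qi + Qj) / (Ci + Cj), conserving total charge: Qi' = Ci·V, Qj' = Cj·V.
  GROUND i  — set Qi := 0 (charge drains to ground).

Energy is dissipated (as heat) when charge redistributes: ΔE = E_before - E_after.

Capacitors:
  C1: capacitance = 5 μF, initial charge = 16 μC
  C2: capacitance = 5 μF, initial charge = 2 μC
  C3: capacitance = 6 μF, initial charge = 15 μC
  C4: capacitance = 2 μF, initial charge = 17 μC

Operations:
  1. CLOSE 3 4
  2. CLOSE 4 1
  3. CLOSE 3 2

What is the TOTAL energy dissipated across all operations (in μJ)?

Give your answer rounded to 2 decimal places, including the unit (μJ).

Answer: 45.13 μJ

Derivation:
Initial: C1(5μF, Q=16μC, V=3.20V), C2(5μF, Q=2μC, V=0.40V), C3(6μF, Q=15μC, V=2.50V), C4(2μF, Q=17μC, V=8.50V)
Op 1: CLOSE 3-4: Q_total=32.00, C_total=8.00, V=4.00; Q3=24.00, Q4=8.00; dissipated=27.000
Op 2: CLOSE 4-1: Q_total=24.00, C_total=7.00, V=3.43; Q4=6.86, Q1=17.14; dissipated=0.457
Op 3: CLOSE 3-2: Q_total=26.00, C_total=11.00, V=2.36; Q3=14.18, Q2=11.82; dissipated=17.673
Total dissipated: 45.130 μJ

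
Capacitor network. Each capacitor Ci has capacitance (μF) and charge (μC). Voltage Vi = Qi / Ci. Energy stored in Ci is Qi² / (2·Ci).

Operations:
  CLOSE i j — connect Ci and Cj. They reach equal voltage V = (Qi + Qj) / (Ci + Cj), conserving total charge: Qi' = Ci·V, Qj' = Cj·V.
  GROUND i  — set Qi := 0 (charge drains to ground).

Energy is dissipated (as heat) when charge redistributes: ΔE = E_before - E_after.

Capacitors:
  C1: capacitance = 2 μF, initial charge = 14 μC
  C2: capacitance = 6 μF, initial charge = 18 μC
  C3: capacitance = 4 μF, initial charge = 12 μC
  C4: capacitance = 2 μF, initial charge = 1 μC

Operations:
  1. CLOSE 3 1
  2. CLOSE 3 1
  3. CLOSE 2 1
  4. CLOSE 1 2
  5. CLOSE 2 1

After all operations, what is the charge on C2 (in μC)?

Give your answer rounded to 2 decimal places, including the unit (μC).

Initial: C1(2μF, Q=14μC, V=7.00V), C2(6μF, Q=18μC, V=3.00V), C3(4μF, Q=12μC, V=3.00V), C4(2μF, Q=1μC, V=0.50V)
Op 1: CLOSE 3-1: Q_total=26.00, C_total=6.00, V=4.33; Q3=17.33, Q1=8.67; dissipated=10.667
Op 2: CLOSE 3-1: Q_total=26.00, C_total=6.00, V=4.33; Q3=17.33, Q1=8.67; dissipated=0.000
Op 3: CLOSE 2-1: Q_total=26.67, C_total=8.00, V=3.33; Q2=20.00, Q1=6.67; dissipated=1.333
Op 4: CLOSE 1-2: Q_total=26.67, C_total=8.00, V=3.33; Q1=6.67, Q2=20.00; dissipated=0.000
Op 5: CLOSE 2-1: Q_total=26.67, C_total=8.00, V=3.33; Q2=20.00, Q1=6.67; dissipated=0.000
Final charges: Q1=6.67, Q2=20.00, Q3=17.33, Q4=1.00

Answer: 20.00 μC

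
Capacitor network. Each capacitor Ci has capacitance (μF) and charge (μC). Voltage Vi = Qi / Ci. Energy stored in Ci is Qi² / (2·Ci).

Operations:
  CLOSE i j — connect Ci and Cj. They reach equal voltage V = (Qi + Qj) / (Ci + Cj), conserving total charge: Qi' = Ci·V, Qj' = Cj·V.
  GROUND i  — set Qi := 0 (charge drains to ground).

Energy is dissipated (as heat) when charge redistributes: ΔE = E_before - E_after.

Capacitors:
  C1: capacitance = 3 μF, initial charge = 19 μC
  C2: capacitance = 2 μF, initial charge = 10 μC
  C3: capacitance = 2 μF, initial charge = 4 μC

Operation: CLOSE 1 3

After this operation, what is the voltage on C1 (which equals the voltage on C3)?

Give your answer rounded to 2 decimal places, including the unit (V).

Initial: C1(3μF, Q=19μC, V=6.33V), C2(2μF, Q=10μC, V=5.00V), C3(2μF, Q=4μC, V=2.00V)
Op 1: CLOSE 1-3: Q_total=23.00, C_total=5.00, V=4.60; Q1=13.80, Q3=9.20; dissipated=11.267

Answer: 4.60 V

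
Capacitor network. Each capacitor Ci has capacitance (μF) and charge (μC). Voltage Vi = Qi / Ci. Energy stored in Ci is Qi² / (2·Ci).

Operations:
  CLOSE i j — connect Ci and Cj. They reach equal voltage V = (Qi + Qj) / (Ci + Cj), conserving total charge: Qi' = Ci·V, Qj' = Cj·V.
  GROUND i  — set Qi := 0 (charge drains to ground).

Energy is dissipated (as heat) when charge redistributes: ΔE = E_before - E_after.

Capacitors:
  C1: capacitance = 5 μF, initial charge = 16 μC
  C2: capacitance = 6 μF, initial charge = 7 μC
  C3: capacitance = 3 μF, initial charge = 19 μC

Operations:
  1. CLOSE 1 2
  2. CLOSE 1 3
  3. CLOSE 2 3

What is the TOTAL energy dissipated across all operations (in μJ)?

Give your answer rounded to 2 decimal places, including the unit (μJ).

Answer: 25.04 μJ

Derivation:
Initial: C1(5μF, Q=16μC, V=3.20V), C2(6μF, Q=7μC, V=1.17V), C3(3μF, Q=19μC, V=6.33V)
Op 1: CLOSE 1-2: Q_total=23.00, C_total=11.00, V=2.09; Q1=10.45, Q2=12.55; dissipated=5.638
Op 2: CLOSE 1-3: Q_total=29.45, C_total=8.00, V=3.68; Q1=18.41, Q3=11.05; dissipated=16.873
Op 3: CLOSE 2-3: Q_total=23.59, C_total=9.00, V=2.62; Q2=15.73, Q3=7.86; dissipated=2.531
Total dissipated: 25.042 μJ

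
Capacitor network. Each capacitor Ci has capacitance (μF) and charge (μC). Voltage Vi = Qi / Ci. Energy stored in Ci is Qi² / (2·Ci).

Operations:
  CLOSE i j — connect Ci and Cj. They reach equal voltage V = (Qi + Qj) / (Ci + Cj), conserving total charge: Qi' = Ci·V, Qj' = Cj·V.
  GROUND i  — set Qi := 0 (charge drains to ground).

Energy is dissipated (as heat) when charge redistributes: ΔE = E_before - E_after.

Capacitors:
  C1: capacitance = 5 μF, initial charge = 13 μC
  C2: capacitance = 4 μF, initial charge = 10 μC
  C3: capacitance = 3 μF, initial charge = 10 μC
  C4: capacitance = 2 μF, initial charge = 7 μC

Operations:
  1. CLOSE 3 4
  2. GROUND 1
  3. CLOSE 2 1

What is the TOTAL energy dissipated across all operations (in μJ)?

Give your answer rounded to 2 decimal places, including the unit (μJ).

Answer: 23.86 μJ

Derivation:
Initial: C1(5μF, Q=13μC, V=2.60V), C2(4μF, Q=10μC, V=2.50V), C3(3μF, Q=10μC, V=3.33V), C4(2μF, Q=7μC, V=3.50V)
Op 1: CLOSE 3-4: Q_total=17.00, C_total=5.00, V=3.40; Q3=10.20, Q4=6.80; dissipated=0.017
Op 2: GROUND 1: Q1=0; energy lost=16.900
Op 3: CLOSE 2-1: Q_total=10.00, C_total=9.00, V=1.11; Q2=4.44, Q1=5.56; dissipated=6.944
Total dissipated: 23.861 μJ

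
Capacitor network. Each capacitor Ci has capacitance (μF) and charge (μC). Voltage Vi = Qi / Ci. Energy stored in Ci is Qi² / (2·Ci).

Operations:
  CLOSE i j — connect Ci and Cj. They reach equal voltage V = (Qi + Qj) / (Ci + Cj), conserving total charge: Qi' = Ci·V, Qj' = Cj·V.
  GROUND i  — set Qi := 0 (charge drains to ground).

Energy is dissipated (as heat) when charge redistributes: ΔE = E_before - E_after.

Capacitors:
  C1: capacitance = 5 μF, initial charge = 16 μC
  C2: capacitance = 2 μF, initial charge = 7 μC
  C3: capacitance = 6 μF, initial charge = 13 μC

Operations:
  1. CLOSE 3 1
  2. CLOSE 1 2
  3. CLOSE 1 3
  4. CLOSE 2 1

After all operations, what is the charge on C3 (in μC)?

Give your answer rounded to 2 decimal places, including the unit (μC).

Initial: C1(5μF, Q=16μC, V=3.20V), C2(2μF, Q=7μC, V=3.50V), C3(6μF, Q=13μC, V=2.17V)
Op 1: CLOSE 3-1: Q_total=29.00, C_total=11.00, V=2.64; Q3=15.82, Q1=13.18; dissipated=1.456
Op 2: CLOSE 1-2: Q_total=20.18, C_total=7.00, V=2.88; Q1=14.42, Q2=5.77; dissipated=0.533
Op 3: CLOSE 1-3: Q_total=30.23, C_total=11.00, V=2.75; Q1=13.74, Q3=16.49; dissipated=0.083
Op 4: CLOSE 2-1: Q_total=19.51, C_total=7.00, V=2.79; Q2=5.57, Q1=13.93; dissipated=0.013
Final charges: Q1=13.93, Q2=5.57, Q3=16.49

Answer: 16.49 μC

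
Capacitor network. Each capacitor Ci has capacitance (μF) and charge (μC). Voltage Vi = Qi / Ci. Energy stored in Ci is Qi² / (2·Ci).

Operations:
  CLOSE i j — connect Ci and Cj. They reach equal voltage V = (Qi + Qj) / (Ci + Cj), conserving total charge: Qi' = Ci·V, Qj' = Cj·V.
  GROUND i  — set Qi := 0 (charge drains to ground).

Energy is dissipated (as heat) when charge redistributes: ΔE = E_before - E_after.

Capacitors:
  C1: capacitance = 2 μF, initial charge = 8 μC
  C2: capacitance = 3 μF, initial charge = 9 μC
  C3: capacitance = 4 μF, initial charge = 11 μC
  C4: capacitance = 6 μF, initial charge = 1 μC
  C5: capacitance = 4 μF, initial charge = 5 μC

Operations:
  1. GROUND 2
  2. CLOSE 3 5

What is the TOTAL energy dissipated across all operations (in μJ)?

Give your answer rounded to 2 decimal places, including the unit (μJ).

Answer: 15.75 μJ

Derivation:
Initial: C1(2μF, Q=8μC, V=4.00V), C2(3μF, Q=9μC, V=3.00V), C3(4μF, Q=11μC, V=2.75V), C4(6μF, Q=1μC, V=0.17V), C5(4μF, Q=5μC, V=1.25V)
Op 1: GROUND 2: Q2=0; energy lost=13.500
Op 2: CLOSE 3-5: Q_total=16.00, C_total=8.00, V=2.00; Q3=8.00, Q5=8.00; dissipated=2.250
Total dissipated: 15.750 μJ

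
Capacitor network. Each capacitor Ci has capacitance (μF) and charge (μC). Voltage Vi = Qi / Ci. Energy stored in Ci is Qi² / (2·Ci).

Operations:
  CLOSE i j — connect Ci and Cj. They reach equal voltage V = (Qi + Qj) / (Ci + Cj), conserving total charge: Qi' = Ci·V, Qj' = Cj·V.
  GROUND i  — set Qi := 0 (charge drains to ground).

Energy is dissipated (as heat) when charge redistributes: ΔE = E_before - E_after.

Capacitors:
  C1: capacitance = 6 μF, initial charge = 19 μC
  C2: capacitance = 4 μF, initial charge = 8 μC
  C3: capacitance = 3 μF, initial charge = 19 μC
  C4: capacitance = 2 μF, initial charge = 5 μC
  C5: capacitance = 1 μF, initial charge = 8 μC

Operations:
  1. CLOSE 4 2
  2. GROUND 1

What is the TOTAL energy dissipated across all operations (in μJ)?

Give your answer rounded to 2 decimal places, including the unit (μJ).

Initial: C1(6μF, Q=19μC, V=3.17V), C2(4μF, Q=8μC, V=2.00V), C3(3μF, Q=19μC, V=6.33V), C4(2μF, Q=5μC, V=2.50V), C5(1μF, Q=8μC, V=8.00V)
Op 1: CLOSE 4-2: Q_total=13.00, C_total=6.00, V=2.17; Q4=4.33, Q2=8.67; dissipated=0.167
Op 2: GROUND 1: Q1=0; energy lost=30.083
Total dissipated: 30.250 μJ

Answer: 30.25 μJ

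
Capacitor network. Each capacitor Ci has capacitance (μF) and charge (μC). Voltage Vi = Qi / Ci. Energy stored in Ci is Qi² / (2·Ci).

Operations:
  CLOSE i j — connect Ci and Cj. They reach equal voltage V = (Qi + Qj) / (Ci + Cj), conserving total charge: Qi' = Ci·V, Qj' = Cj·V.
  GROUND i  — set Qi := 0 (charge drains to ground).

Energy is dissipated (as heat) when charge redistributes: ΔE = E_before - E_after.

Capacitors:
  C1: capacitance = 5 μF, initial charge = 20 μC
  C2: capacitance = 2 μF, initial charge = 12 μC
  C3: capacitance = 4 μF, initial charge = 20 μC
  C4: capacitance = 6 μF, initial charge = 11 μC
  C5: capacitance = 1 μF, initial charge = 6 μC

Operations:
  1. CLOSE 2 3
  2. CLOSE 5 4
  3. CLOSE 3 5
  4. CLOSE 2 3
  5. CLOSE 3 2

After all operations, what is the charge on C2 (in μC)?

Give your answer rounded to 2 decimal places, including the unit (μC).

Answer: 9.89 μC

Derivation:
Initial: C1(5μF, Q=20μC, V=4.00V), C2(2μF, Q=12μC, V=6.00V), C3(4μF, Q=20μC, V=5.00V), C4(6μF, Q=11μC, V=1.83V), C5(1μF, Q=6μC, V=6.00V)
Op 1: CLOSE 2-3: Q_total=32.00, C_total=6.00, V=5.33; Q2=10.67, Q3=21.33; dissipated=0.667
Op 2: CLOSE 5-4: Q_total=17.00, C_total=7.00, V=2.43; Q5=2.43, Q4=14.57; dissipated=7.440
Op 3: CLOSE 3-5: Q_total=23.76, C_total=5.00, V=4.75; Q3=19.01, Q5=4.75; dissipated=3.375
Op 4: CLOSE 2-3: Q_total=29.68, C_total=6.00, V=4.95; Q2=9.89, Q3=19.78; dissipated=0.225
Op 5: CLOSE 3-2: Q_total=29.68, C_total=6.00, V=4.95; Q3=19.78, Q2=9.89; dissipated=0.000
Final charges: Q1=20.00, Q2=9.89, Q3=19.78, Q4=14.57, Q5=4.75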